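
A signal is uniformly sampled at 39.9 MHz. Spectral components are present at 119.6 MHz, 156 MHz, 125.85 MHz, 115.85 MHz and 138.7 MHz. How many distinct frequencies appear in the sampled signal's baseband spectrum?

fs/2 = 19.95 MHz.
119.6 MHz mod fs = 39.8 MHz.
39.8 MHz > fs/2 = 19.95 MHz, folds to fs − 39.8 MHz = 0.1 MHz.
156 MHz mod fs = 36.3 MHz.
36.3 MHz > fs/2 = 19.95 MHz, folds to fs − 36.3 MHz = 3.6 MHz.
125.85 MHz mod fs = 6.15 MHz.
6.15 MHz ≤ fs/2 = 19.95 MHz, appears at 6.15 MHz.
115.85 MHz mod fs = 36.05 MHz.
36.05 MHz > fs/2 = 19.95 MHz, folds to fs − 36.05 MHz = 3.85 MHz.
138.7 MHz mod fs = 19 MHz.
19 MHz ≤ fs/2 = 19.95 MHz, appears at 19 MHz.
Distinct values: {0.1 MHz, 3.6 MHz, 3.85 MHz, 6.15 MHz, 19 MHz} → 5.

5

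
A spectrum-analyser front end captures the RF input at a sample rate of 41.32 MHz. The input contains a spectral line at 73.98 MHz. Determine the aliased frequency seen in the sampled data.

8.66 MHz

73.98 MHz mod fs = 32.66 MHz.
32.66 MHz > fs/2 = 20.66 MHz, folds to fs − 32.66 MHz = 8.66 MHz.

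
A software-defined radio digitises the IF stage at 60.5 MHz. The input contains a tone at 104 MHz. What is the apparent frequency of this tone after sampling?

17 MHz

104 MHz mod fs = 43.5 MHz.
43.5 MHz > fs/2 = 30.25 MHz, folds to fs − 43.5 MHz = 17 MHz.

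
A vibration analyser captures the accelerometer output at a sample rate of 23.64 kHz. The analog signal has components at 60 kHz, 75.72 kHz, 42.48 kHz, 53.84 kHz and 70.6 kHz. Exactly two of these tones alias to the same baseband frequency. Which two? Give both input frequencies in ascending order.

42.48 kHz, 75.72 kHz

fs/2 = 11.82 kHz.
60 kHz mod fs = 12.72 kHz.
12.72 kHz > fs/2 = 11.82 kHz, folds to fs − 12.72 kHz = 10.92 kHz.
75.72 kHz mod fs = 4.8 kHz.
4.8 kHz ≤ fs/2 = 11.82 kHz, appears at 4.8 kHz.
42.48 kHz mod fs = 18.84 kHz.
18.84 kHz > fs/2 = 11.82 kHz, folds to fs − 18.84 kHz = 4.8 kHz.
53.84 kHz mod fs = 6.56 kHz.
6.56 kHz ≤ fs/2 = 11.82 kHz, appears at 6.56 kHz.
70.6 kHz mod fs = 23.32 kHz.
23.32 kHz > fs/2 = 11.82 kHz, folds to fs − 23.32 kHz = 0.32 kHz.
42.48 kHz and 75.72 kHz both map to 4.8 kHz.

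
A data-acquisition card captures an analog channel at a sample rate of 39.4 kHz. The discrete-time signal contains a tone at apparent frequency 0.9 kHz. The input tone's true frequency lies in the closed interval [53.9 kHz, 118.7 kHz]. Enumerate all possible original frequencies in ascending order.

Frequencies that alias to 0.9 kHz are k·fs ± 0.9 kHz for integer k ≥ 0.
k=0: 0.9 kHz.
k=1: 38.5 kHz, 40.3 kHz.
k=2: 77.9 kHz, 79.7 kHz.
k=3: 117.3 kHz, 119.1 kHz.
k=4: 156.7 kHz, 158.5 kHz.
Within [53.9 kHz, 118.7 kHz]: 77.9 kHz, 79.7 kHz, 117.3 kHz.

77.9 kHz, 79.7 kHz, 117.3 kHz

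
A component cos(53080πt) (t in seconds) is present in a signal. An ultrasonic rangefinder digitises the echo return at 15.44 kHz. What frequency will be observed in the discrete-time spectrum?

4.34 kHz

ω = 53080π rad/s → f = ω/(2π) = 26540 Hz = 26.54 kHz.
26.54 kHz mod fs = 11.1 kHz.
11.1 kHz > fs/2 = 7.72 kHz, folds to fs − 11.1 kHz = 4.34 kHz.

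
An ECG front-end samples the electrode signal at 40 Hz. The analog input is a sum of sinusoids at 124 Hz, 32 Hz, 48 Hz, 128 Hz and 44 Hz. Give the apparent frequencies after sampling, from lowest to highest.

4 Hz, 8 Hz

fs/2 = 20 Hz.
124 Hz mod fs = 4 Hz.
4 Hz ≤ fs/2 = 20 Hz, appears at 4 Hz.
32 Hz > fs/2 = 20 Hz, folds to fs − 32 Hz = 8 Hz.
48 Hz mod fs = 8 Hz.
8 Hz ≤ fs/2 = 20 Hz, appears at 8 Hz.
128 Hz mod fs = 8 Hz.
8 Hz ≤ fs/2 = 20 Hz, appears at 8 Hz.
44 Hz mod fs = 4 Hz.
4 Hz ≤ fs/2 = 20 Hz, appears at 4 Hz.
Distinct values: {4 Hz, 8 Hz}.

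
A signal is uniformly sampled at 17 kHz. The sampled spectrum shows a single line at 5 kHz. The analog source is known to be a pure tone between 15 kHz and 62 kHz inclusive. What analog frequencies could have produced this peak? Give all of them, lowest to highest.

22 kHz, 29 kHz, 39 kHz, 46 kHz, 56 kHz

Frequencies that alias to 5 kHz are k·fs ± 5 kHz for integer k ≥ 0.
k=0: 5 kHz.
k=1: 12 kHz, 22 kHz.
k=2: 29 kHz, 39 kHz.
k=3: 46 kHz, 56 kHz.
k=4: 63 kHz, 73 kHz.
Within [15 kHz, 62 kHz]: 22 kHz, 29 kHz, 39 kHz, 46 kHz, 56 kHz.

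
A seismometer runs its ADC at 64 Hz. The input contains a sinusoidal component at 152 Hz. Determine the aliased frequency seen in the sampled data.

24 Hz

152 Hz mod fs = 24 Hz.
24 Hz ≤ fs/2 = 32 Hz, appears at 24 Hz.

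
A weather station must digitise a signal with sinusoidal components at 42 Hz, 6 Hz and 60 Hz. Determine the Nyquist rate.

Highest-frequency component: 60 Hz.
Nyquist rate = 2 × 60 Hz = 120 Hz.

120 Hz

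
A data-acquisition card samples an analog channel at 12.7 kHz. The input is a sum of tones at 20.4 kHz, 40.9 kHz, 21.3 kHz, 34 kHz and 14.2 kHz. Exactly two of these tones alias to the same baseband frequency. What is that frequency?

fs/2 = 6.35 kHz.
20.4 kHz mod fs = 7.7 kHz.
7.7 kHz > fs/2 = 6.35 kHz, folds to fs − 7.7 kHz = 5 kHz.
40.9 kHz mod fs = 2.8 kHz.
2.8 kHz ≤ fs/2 = 6.35 kHz, appears at 2.8 kHz.
21.3 kHz mod fs = 8.6 kHz.
8.6 kHz > fs/2 = 6.35 kHz, folds to fs − 8.6 kHz = 4.1 kHz.
34 kHz mod fs = 8.6 kHz.
8.6 kHz > fs/2 = 6.35 kHz, folds to fs − 8.6 kHz = 4.1 kHz.
14.2 kHz mod fs = 1.5 kHz.
1.5 kHz ≤ fs/2 = 6.35 kHz, appears at 1.5 kHz.
21.3 kHz and 34 kHz both map to 4.1 kHz.

4.1 kHz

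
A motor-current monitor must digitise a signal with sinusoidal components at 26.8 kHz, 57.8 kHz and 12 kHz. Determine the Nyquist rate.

Highest-frequency component: 57.8 kHz.
Nyquist rate = 2 × 57.8 kHz = 115.6 kHz.

115.6 kHz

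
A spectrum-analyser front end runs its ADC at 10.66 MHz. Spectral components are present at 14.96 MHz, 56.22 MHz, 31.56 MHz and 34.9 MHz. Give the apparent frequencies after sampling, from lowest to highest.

0.42 MHz, 2.92 MHz, 4.3 MHz

fs/2 = 5.33 MHz.
14.96 MHz mod fs = 4.3 MHz.
4.3 MHz ≤ fs/2 = 5.33 MHz, appears at 4.3 MHz.
56.22 MHz mod fs = 2.92 MHz.
2.92 MHz ≤ fs/2 = 5.33 MHz, appears at 2.92 MHz.
31.56 MHz mod fs = 10.24 MHz.
10.24 MHz > fs/2 = 5.33 MHz, folds to fs − 10.24 MHz = 0.42 MHz.
34.9 MHz mod fs = 2.92 MHz.
2.92 MHz ≤ fs/2 = 5.33 MHz, appears at 2.92 MHz.
Distinct values: {0.42 MHz, 2.92 MHz, 4.3 MHz}.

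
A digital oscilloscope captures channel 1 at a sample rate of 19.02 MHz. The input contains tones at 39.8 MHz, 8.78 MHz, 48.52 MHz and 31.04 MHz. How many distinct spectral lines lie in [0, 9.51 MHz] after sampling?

fs/2 = 9.51 MHz.
39.8 MHz mod fs = 1.76 MHz.
1.76 MHz ≤ fs/2 = 9.51 MHz, appears at 1.76 MHz.
8.78 MHz ≤ fs/2 = 9.51 MHz, passes unchanged.
48.52 MHz mod fs = 10.48 MHz.
10.48 MHz > fs/2 = 9.51 MHz, folds to fs − 10.48 MHz = 8.54 MHz.
31.04 MHz mod fs = 12.02 MHz.
12.02 MHz > fs/2 = 9.51 MHz, folds to fs − 12.02 MHz = 7 MHz.
Distinct values: {1.76 MHz, 7 MHz, 8.54 MHz, 8.78 MHz} → 4.

4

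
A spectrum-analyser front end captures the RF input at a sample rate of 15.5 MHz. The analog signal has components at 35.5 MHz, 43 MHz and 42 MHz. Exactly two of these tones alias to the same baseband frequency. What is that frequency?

4.5 MHz

fs/2 = 7.75 MHz.
35.5 MHz mod fs = 4.5 MHz.
4.5 MHz ≤ fs/2 = 7.75 MHz, appears at 4.5 MHz.
43 MHz mod fs = 12 MHz.
12 MHz > fs/2 = 7.75 MHz, folds to fs − 12 MHz = 3.5 MHz.
42 MHz mod fs = 11 MHz.
11 MHz > fs/2 = 7.75 MHz, folds to fs − 11 MHz = 4.5 MHz.
35.5 MHz and 42 MHz both map to 4.5 MHz.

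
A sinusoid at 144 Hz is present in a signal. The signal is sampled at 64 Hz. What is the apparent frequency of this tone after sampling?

144 Hz mod fs = 16 Hz.
16 Hz ≤ fs/2 = 32 Hz, appears at 16 Hz.

16 Hz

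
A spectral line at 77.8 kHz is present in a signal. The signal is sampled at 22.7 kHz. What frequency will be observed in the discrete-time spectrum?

9.7 kHz

77.8 kHz mod fs = 9.7 kHz.
9.7 kHz ≤ fs/2 = 11.35 kHz, appears at 9.7 kHz.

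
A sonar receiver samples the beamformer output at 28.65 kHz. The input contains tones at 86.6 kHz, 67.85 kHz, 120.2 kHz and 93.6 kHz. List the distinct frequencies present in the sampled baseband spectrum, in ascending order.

fs/2 = 14.325 kHz.
86.6 kHz mod fs = 0.65 kHz.
0.65 kHz ≤ fs/2 = 14.325 kHz, appears at 0.65 kHz.
67.85 kHz mod fs = 10.55 kHz.
10.55 kHz ≤ fs/2 = 14.325 kHz, appears at 10.55 kHz.
120.2 kHz mod fs = 5.6 kHz.
5.6 kHz ≤ fs/2 = 14.325 kHz, appears at 5.6 kHz.
93.6 kHz mod fs = 7.65 kHz.
7.65 kHz ≤ fs/2 = 14.325 kHz, appears at 7.65 kHz.
Distinct values: {0.65 kHz, 5.6 kHz, 7.65 kHz, 10.55 kHz}.

0.65 kHz, 5.6 kHz, 7.65 kHz, 10.55 kHz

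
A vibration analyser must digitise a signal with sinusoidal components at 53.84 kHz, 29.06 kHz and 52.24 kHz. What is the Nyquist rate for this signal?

Highest-frequency component: 53.84 kHz.
Nyquist rate = 2 × 53.84 kHz = 107.68 kHz.

107.68 kHz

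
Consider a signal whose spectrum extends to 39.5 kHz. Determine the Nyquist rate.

Nyquist rate = 2 × 39.5 kHz = 79 kHz.

79 kHz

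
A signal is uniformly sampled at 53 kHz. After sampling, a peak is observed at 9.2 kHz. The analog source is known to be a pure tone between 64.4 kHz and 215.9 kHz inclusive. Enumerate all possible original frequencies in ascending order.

Frequencies that alias to 9.2 kHz are k·fs ± 9.2 kHz for integer k ≥ 0.
k=0: 9.2 kHz.
k=1: 43.8 kHz, 62.2 kHz.
k=2: 96.8 kHz, 115.2 kHz.
k=3: 149.8 kHz, 168.2 kHz.
k=4: 202.8 kHz, 221.2 kHz.
k=5: 255.8 kHz, 274.2 kHz.
Within [64.4 kHz, 215.9 kHz]: 96.8 kHz, 115.2 kHz, 149.8 kHz, 168.2 kHz, 202.8 kHz.

96.8 kHz, 115.2 kHz, 149.8 kHz, 168.2 kHz, 202.8 kHz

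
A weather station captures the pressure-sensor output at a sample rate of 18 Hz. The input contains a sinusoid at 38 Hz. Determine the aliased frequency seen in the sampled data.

38 Hz mod fs = 2 Hz.
2 Hz ≤ fs/2 = 9 Hz, appears at 2 Hz.

2 Hz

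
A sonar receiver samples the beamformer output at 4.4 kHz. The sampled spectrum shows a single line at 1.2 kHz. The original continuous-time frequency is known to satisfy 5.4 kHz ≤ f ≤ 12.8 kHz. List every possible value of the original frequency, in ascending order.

Frequencies that alias to 1.2 kHz are k·fs ± 1.2 kHz for integer k ≥ 0.
k=0: 1.2 kHz.
k=1: 3.2 kHz, 5.6 kHz.
k=2: 7.6 kHz, 10 kHz.
k=3: 12 kHz, 14.4 kHz.
k=4: 16.4 kHz, 18.8 kHz.
Within [5.4 kHz, 12.8 kHz]: 5.6 kHz, 7.6 kHz, 10 kHz, 12 kHz.

5.6 kHz, 7.6 kHz, 10 kHz, 12 kHz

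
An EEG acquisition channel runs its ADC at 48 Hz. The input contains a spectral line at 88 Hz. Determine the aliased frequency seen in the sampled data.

8 Hz

88 Hz mod fs = 40 Hz.
40 Hz > fs/2 = 24 Hz, folds to fs − 40 Hz = 8 Hz.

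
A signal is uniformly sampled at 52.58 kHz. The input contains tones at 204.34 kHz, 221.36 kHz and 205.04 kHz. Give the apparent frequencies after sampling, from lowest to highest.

5.28 kHz, 5.98 kHz, 11.04 kHz

fs/2 = 26.29 kHz.
204.34 kHz mod fs = 46.6 kHz.
46.6 kHz > fs/2 = 26.29 kHz, folds to fs − 46.6 kHz = 5.98 kHz.
221.36 kHz mod fs = 11.04 kHz.
11.04 kHz ≤ fs/2 = 26.29 kHz, appears at 11.04 kHz.
205.04 kHz mod fs = 47.3 kHz.
47.3 kHz > fs/2 = 26.29 kHz, folds to fs − 47.3 kHz = 5.28 kHz.
Distinct values: {5.28 kHz, 5.98 kHz, 11.04 kHz}.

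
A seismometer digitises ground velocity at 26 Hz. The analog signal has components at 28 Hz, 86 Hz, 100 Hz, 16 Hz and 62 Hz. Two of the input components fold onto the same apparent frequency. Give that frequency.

10 Hz

fs/2 = 13 Hz.
28 Hz mod fs = 2 Hz.
2 Hz ≤ fs/2 = 13 Hz, appears at 2 Hz.
86 Hz mod fs = 8 Hz.
8 Hz ≤ fs/2 = 13 Hz, appears at 8 Hz.
100 Hz mod fs = 22 Hz.
22 Hz > fs/2 = 13 Hz, folds to fs − 22 Hz = 4 Hz.
16 Hz > fs/2 = 13 Hz, folds to fs − 16 Hz = 10 Hz.
62 Hz mod fs = 10 Hz.
10 Hz ≤ fs/2 = 13 Hz, appears at 10 Hz.
16 Hz and 62 Hz both map to 10 Hz.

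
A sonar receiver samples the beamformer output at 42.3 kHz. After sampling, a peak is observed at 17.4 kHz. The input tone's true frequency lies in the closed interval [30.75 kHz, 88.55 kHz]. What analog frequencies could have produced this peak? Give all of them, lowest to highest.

Frequencies that alias to 17.4 kHz are k·fs ± 17.4 kHz for integer k ≥ 0.
k=0: 17.4 kHz.
k=1: 24.9 kHz, 59.7 kHz.
k=2: 67.2 kHz, 102 kHz.
k=3: 109.5 kHz, 144.3 kHz.
Within [30.75 kHz, 88.55 kHz]: 59.7 kHz, 67.2 kHz.

59.7 kHz, 67.2 kHz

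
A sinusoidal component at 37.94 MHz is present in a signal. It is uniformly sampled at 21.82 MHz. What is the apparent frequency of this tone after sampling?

5.7 MHz

37.94 MHz mod fs = 16.12 MHz.
16.12 MHz > fs/2 = 10.91 MHz, folds to fs − 16.12 MHz = 5.7 MHz.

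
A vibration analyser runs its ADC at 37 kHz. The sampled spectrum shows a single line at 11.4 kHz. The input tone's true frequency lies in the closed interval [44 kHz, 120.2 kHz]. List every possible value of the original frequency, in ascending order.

Frequencies that alias to 11.4 kHz are k·fs ± 11.4 kHz for integer k ≥ 0.
k=0: 11.4 kHz.
k=1: 25.6 kHz, 48.4 kHz.
k=2: 62.6 kHz, 85.4 kHz.
k=3: 99.6 kHz, 122.4 kHz.
k=4: 136.6 kHz, 159.4 kHz.
Within [44 kHz, 120.2 kHz]: 48.4 kHz, 62.6 kHz, 85.4 kHz, 99.6 kHz.

48.4 kHz, 62.6 kHz, 85.4 kHz, 99.6 kHz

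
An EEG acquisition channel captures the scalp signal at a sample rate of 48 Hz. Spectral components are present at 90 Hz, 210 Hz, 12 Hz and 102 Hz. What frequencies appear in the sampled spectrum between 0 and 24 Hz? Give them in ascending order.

6 Hz, 12 Hz, 18 Hz

fs/2 = 24 Hz.
90 Hz mod fs = 42 Hz.
42 Hz > fs/2 = 24 Hz, folds to fs − 42 Hz = 6 Hz.
210 Hz mod fs = 18 Hz.
18 Hz ≤ fs/2 = 24 Hz, appears at 18 Hz.
12 Hz ≤ fs/2 = 24 Hz, passes unchanged.
102 Hz mod fs = 6 Hz.
6 Hz ≤ fs/2 = 24 Hz, appears at 6 Hz.
Distinct values: {6 Hz, 12 Hz, 18 Hz}.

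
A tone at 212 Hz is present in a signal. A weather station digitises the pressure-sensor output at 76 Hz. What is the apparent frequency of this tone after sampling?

212 Hz mod fs = 60 Hz.
60 Hz > fs/2 = 38 Hz, folds to fs − 60 Hz = 16 Hz.

16 Hz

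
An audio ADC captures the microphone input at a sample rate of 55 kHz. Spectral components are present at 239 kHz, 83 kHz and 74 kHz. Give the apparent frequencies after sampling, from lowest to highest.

19 kHz, 27 kHz

fs/2 = 27.5 kHz.
239 kHz mod fs = 19 kHz.
19 kHz ≤ fs/2 = 27.5 kHz, appears at 19 kHz.
83 kHz mod fs = 28 kHz.
28 kHz > fs/2 = 27.5 kHz, folds to fs − 28 kHz = 27 kHz.
74 kHz mod fs = 19 kHz.
19 kHz ≤ fs/2 = 27.5 kHz, appears at 19 kHz.
Distinct values: {19 kHz, 27 kHz}.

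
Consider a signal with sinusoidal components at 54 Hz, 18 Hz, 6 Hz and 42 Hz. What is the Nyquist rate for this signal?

108 Hz

Highest-frequency component: 54 Hz.
Nyquist rate = 2 × 54 Hz = 108 Hz.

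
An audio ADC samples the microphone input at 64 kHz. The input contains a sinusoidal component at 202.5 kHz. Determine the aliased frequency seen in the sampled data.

10.5 kHz

202.5 kHz mod fs = 10.5 kHz.
10.5 kHz ≤ fs/2 = 32 kHz, appears at 10.5 kHz.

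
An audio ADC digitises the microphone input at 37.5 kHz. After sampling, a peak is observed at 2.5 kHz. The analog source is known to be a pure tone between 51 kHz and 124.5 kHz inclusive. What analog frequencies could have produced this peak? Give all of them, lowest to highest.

72.5 kHz, 77.5 kHz, 110 kHz, 115 kHz

Frequencies that alias to 2.5 kHz are k·fs ± 2.5 kHz for integer k ≥ 0.
k=0: 2.5 kHz.
k=1: 35 kHz, 40 kHz.
k=2: 72.5 kHz, 77.5 kHz.
k=3: 110 kHz, 115 kHz.
k=4: 147.5 kHz, 152.5 kHz.
Within [51 kHz, 124.5 kHz]: 72.5 kHz, 77.5 kHz, 110 kHz, 115 kHz.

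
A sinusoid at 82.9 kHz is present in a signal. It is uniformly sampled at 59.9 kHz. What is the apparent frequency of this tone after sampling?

23 kHz

82.9 kHz mod fs = 23 kHz.
23 kHz ≤ fs/2 = 29.95 kHz, appears at 23 kHz.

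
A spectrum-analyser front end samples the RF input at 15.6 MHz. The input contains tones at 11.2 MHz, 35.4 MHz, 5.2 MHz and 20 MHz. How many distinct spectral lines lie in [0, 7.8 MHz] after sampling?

fs/2 = 7.8 MHz.
11.2 MHz > fs/2 = 7.8 MHz, folds to fs − 11.2 MHz = 4.4 MHz.
35.4 MHz mod fs = 4.2 MHz.
4.2 MHz ≤ fs/2 = 7.8 MHz, appears at 4.2 MHz.
5.2 MHz ≤ fs/2 = 7.8 MHz, passes unchanged.
20 MHz mod fs = 4.4 MHz.
4.4 MHz ≤ fs/2 = 7.8 MHz, appears at 4.4 MHz.
Distinct values: {4.2 MHz, 4.4 MHz, 5.2 MHz} → 3.

3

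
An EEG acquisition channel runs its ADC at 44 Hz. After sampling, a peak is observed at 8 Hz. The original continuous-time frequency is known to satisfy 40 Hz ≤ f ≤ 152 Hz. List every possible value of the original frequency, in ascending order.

Frequencies that alias to 8 Hz are k·fs ± 8 Hz for integer k ≥ 0.
k=0: 8 Hz.
k=1: 36 Hz, 52 Hz.
k=2: 80 Hz, 96 Hz.
k=3: 124 Hz, 140 Hz.
k=4: 168 Hz, 184 Hz.
Within [40 Hz, 152 Hz]: 52 Hz, 80 Hz, 96 Hz, 124 Hz, 140 Hz.

52 Hz, 80 Hz, 96 Hz, 124 Hz, 140 Hz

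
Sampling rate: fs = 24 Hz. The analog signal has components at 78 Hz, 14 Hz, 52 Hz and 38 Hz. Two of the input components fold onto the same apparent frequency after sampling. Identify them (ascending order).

14 Hz, 38 Hz

fs/2 = 12 Hz.
78 Hz mod fs = 6 Hz.
6 Hz ≤ fs/2 = 12 Hz, appears at 6 Hz.
14 Hz > fs/2 = 12 Hz, folds to fs − 14 Hz = 10 Hz.
52 Hz mod fs = 4 Hz.
4 Hz ≤ fs/2 = 12 Hz, appears at 4 Hz.
38 Hz mod fs = 14 Hz.
14 Hz > fs/2 = 12 Hz, folds to fs − 14 Hz = 10 Hz.
14 Hz and 38 Hz both map to 10 Hz.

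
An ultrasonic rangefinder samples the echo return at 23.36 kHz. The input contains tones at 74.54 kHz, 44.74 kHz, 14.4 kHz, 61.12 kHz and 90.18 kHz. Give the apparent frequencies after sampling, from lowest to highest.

fs/2 = 11.68 kHz.
74.54 kHz mod fs = 4.46 kHz.
4.46 kHz ≤ fs/2 = 11.68 kHz, appears at 4.46 kHz.
44.74 kHz mod fs = 21.38 kHz.
21.38 kHz > fs/2 = 11.68 kHz, folds to fs − 21.38 kHz = 1.98 kHz.
14.4 kHz > fs/2 = 11.68 kHz, folds to fs − 14.4 kHz = 8.96 kHz.
61.12 kHz mod fs = 14.4 kHz.
14.4 kHz > fs/2 = 11.68 kHz, folds to fs − 14.4 kHz = 8.96 kHz.
90.18 kHz mod fs = 20.1 kHz.
20.1 kHz > fs/2 = 11.68 kHz, folds to fs − 20.1 kHz = 3.26 kHz.
Distinct values: {1.98 kHz, 3.26 kHz, 4.46 kHz, 8.96 kHz}.

1.98 kHz, 3.26 kHz, 4.46 kHz, 8.96 kHz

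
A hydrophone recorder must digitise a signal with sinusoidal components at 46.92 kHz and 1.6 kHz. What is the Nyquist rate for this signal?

93.84 kHz

Highest-frequency component: 46.92 kHz.
Nyquist rate = 2 × 46.92 kHz = 93.84 kHz.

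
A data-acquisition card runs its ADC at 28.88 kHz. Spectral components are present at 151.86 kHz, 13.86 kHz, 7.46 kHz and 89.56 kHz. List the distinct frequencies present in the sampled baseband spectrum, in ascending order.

fs/2 = 14.44 kHz.
151.86 kHz mod fs = 7.46 kHz.
7.46 kHz ≤ fs/2 = 14.44 kHz, appears at 7.46 kHz.
13.86 kHz ≤ fs/2 = 14.44 kHz, passes unchanged.
7.46 kHz ≤ fs/2 = 14.44 kHz, passes unchanged.
89.56 kHz mod fs = 2.92 kHz.
2.92 kHz ≤ fs/2 = 14.44 kHz, appears at 2.92 kHz.
Distinct values: {2.92 kHz, 7.46 kHz, 13.86 kHz}.

2.92 kHz, 7.46 kHz, 13.86 kHz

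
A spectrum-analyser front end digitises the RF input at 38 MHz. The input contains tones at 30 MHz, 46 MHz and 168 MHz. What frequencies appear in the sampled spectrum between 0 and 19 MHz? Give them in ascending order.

8 MHz, 16 MHz

fs/2 = 19 MHz.
30 MHz > fs/2 = 19 MHz, folds to fs − 30 MHz = 8 MHz.
46 MHz mod fs = 8 MHz.
8 MHz ≤ fs/2 = 19 MHz, appears at 8 MHz.
168 MHz mod fs = 16 MHz.
16 MHz ≤ fs/2 = 19 MHz, appears at 16 MHz.
Distinct values: {8 MHz, 16 MHz}.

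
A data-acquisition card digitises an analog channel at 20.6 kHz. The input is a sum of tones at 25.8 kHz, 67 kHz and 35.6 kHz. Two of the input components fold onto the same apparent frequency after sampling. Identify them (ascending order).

fs/2 = 10.3 kHz.
25.8 kHz mod fs = 5.2 kHz.
5.2 kHz ≤ fs/2 = 10.3 kHz, appears at 5.2 kHz.
67 kHz mod fs = 5.2 kHz.
5.2 kHz ≤ fs/2 = 10.3 kHz, appears at 5.2 kHz.
35.6 kHz mod fs = 15 kHz.
15 kHz > fs/2 = 10.3 kHz, folds to fs − 15 kHz = 5.6 kHz.
25.8 kHz and 67 kHz both map to 5.2 kHz.

25.8 kHz, 67 kHz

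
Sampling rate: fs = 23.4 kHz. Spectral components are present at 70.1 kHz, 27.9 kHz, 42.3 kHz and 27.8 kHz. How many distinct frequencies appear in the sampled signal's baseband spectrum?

fs/2 = 11.7 kHz.
70.1 kHz mod fs = 23.3 kHz.
23.3 kHz > fs/2 = 11.7 kHz, folds to fs − 23.3 kHz = 0.1 kHz.
27.9 kHz mod fs = 4.5 kHz.
4.5 kHz ≤ fs/2 = 11.7 kHz, appears at 4.5 kHz.
42.3 kHz mod fs = 18.9 kHz.
18.9 kHz > fs/2 = 11.7 kHz, folds to fs − 18.9 kHz = 4.5 kHz.
27.8 kHz mod fs = 4.4 kHz.
4.4 kHz ≤ fs/2 = 11.7 kHz, appears at 4.4 kHz.
Distinct values: {0.1 kHz, 4.4 kHz, 4.5 kHz} → 3.

3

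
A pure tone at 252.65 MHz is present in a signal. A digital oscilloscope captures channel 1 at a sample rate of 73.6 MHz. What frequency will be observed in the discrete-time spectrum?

31.85 MHz

252.65 MHz mod fs = 31.85 MHz.
31.85 MHz ≤ fs/2 = 36.8 MHz, appears at 31.85 MHz.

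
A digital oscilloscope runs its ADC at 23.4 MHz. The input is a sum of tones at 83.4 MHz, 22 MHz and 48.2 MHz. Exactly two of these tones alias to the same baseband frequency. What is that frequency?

fs/2 = 11.7 MHz.
83.4 MHz mod fs = 13.2 MHz.
13.2 MHz > fs/2 = 11.7 MHz, folds to fs − 13.2 MHz = 10.2 MHz.
22 MHz > fs/2 = 11.7 MHz, folds to fs − 22 MHz = 1.4 MHz.
48.2 MHz mod fs = 1.4 MHz.
1.4 MHz ≤ fs/2 = 11.7 MHz, appears at 1.4 MHz.
22 MHz and 48.2 MHz both map to 1.4 MHz.

1.4 MHz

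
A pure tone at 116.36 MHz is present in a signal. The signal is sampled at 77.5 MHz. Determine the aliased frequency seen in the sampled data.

38.64 MHz

116.36 MHz mod fs = 38.86 MHz.
38.86 MHz > fs/2 = 38.75 MHz, folds to fs − 38.86 MHz = 38.64 MHz.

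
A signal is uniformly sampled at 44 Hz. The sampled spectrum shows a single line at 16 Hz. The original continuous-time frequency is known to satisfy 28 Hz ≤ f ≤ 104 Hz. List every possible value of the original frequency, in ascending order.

Frequencies that alias to 16 Hz are k·fs ± 16 Hz for integer k ≥ 0.
k=0: 16 Hz.
k=1: 28 Hz, 60 Hz.
k=2: 72 Hz, 104 Hz.
k=3: 116 Hz, 148 Hz.
Within [28 Hz, 104 Hz]: 28 Hz, 60 Hz, 72 Hz, 104 Hz.

28 Hz, 60 Hz, 72 Hz, 104 Hz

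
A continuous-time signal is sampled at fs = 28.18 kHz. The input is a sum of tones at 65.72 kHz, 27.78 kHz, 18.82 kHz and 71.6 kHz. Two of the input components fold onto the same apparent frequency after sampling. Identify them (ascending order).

18.82 kHz, 65.72 kHz

fs/2 = 14.09 kHz.
65.72 kHz mod fs = 9.36 kHz.
9.36 kHz ≤ fs/2 = 14.09 kHz, appears at 9.36 kHz.
27.78 kHz > fs/2 = 14.09 kHz, folds to fs − 27.78 kHz = 0.4 kHz.
18.82 kHz > fs/2 = 14.09 kHz, folds to fs − 18.82 kHz = 9.36 kHz.
71.6 kHz mod fs = 15.24 kHz.
15.24 kHz > fs/2 = 14.09 kHz, folds to fs − 15.24 kHz = 12.94 kHz.
18.82 kHz and 65.72 kHz both map to 9.36 kHz.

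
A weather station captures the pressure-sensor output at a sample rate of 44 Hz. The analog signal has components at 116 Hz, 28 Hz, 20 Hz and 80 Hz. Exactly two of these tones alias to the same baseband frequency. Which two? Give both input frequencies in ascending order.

28 Hz, 116 Hz

fs/2 = 22 Hz.
116 Hz mod fs = 28 Hz.
28 Hz > fs/2 = 22 Hz, folds to fs − 28 Hz = 16 Hz.
28 Hz > fs/2 = 22 Hz, folds to fs − 28 Hz = 16 Hz.
20 Hz ≤ fs/2 = 22 Hz, passes unchanged.
80 Hz mod fs = 36 Hz.
36 Hz > fs/2 = 22 Hz, folds to fs − 36 Hz = 8 Hz.
28 Hz and 116 Hz both map to 16 Hz.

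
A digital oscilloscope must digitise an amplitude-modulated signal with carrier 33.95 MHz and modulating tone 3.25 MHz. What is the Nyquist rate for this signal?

AM sidebands sit at fc ± fm = 30.7 MHz and 37.2 MHz.
Highest-frequency component: 37.2 MHz.
Nyquist rate = 2 × 37.2 MHz = 74.4 MHz.

74.4 MHz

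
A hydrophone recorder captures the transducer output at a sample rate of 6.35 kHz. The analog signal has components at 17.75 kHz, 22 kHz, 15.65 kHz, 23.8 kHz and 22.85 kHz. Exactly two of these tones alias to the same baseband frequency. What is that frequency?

fs/2 = 3.175 kHz.
17.75 kHz mod fs = 5.05 kHz.
5.05 kHz > fs/2 = 3.175 kHz, folds to fs − 5.05 kHz = 1.3 kHz.
22 kHz mod fs = 2.95 kHz.
2.95 kHz ≤ fs/2 = 3.175 kHz, appears at 2.95 kHz.
15.65 kHz mod fs = 2.95 kHz.
2.95 kHz ≤ fs/2 = 3.175 kHz, appears at 2.95 kHz.
23.8 kHz mod fs = 4.75 kHz.
4.75 kHz > fs/2 = 3.175 kHz, folds to fs − 4.75 kHz = 1.6 kHz.
22.85 kHz mod fs = 3.8 kHz.
3.8 kHz > fs/2 = 3.175 kHz, folds to fs − 3.8 kHz = 2.55 kHz.
15.65 kHz and 22 kHz both map to 2.95 kHz.

2.95 kHz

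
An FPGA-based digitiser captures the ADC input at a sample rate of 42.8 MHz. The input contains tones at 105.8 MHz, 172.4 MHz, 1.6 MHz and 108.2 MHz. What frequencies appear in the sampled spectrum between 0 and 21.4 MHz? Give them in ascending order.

1.2 MHz, 1.6 MHz, 20.2 MHz

fs/2 = 21.4 MHz.
105.8 MHz mod fs = 20.2 MHz.
20.2 MHz ≤ fs/2 = 21.4 MHz, appears at 20.2 MHz.
172.4 MHz mod fs = 1.2 MHz.
1.2 MHz ≤ fs/2 = 21.4 MHz, appears at 1.2 MHz.
1.6 MHz ≤ fs/2 = 21.4 MHz, passes unchanged.
108.2 MHz mod fs = 22.6 MHz.
22.6 MHz > fs/2 = 21.4 MHz, folds to fs − 22.6 MHz = 20.2 MHz.
Distinct values: {1.2 MHz, 1.6 MHz, 20.2 MHz}.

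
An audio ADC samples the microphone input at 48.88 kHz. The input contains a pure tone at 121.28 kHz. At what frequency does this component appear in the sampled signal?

121.28 kHz mod fs = 23.52 kHz.
23.52 kHz ≤ fs/2 = 24.44 kHz, appears at 23.52 kHz.

23.52 kHz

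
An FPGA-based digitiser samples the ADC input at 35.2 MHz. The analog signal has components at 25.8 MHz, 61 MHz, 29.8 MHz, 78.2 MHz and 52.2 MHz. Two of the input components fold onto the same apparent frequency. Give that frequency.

fs/2 = 17.6 MHz.
25.8 MHz > fs/2 = 17.6 MHz, folds to fs − 25.8 MHz = 9.4 MHz.
61 MHz mod fs = 25.8 MHz.
25.8 MHz > fs/2 = 17.6 MHz, folds to fs − 25.8 MHz = 9.4 MHz.
29.8 MHz > fs/2 = 17.6 MHz, folds to fs − 29.8 MHz = 5.4 MHz.
78.2 MHz mod fs = 7.8 MHz.
7.8 MHz ≤ fs/2 = 17.6 MHz, appears at 7.8 MHz.
52.2 MHz mod fs = 17 MHz.
17 MHz ≤ fs/2 = 17.6 MHz, appears at 17 MHz.
25.8 MHz and 61 MHz both map to 9.4 MHz.

9.4 MHz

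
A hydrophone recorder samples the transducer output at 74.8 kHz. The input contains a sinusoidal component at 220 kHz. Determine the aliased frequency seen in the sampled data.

4.4 kHz

220 kHz mod fs = 70.4 kHz.
70.4 kHz > fs/2 = 37.4 kHz, folds to fs − 70.4 kHz = 4.4 kHz.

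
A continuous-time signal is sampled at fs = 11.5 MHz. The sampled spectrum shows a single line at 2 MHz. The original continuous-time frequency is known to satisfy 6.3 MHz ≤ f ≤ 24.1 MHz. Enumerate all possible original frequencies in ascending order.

9.5 MHz, 13.5 MHz, 21 MHz

Frequencies that alias to 2 MHz are k·fs ± 2 MHz for integer k ≥ 0.
k=0: 2 MHz.
k=1: 9.5 MHz, 13.5 MHz.
k=2: 21 MHz, 25 MHz.
k=3: 32.5 MHz, 36.5 MHz.
Within [6.3 MHz, 24.1 MHz]: 9.5 MHz, 13.5 MHz, 21 MHz.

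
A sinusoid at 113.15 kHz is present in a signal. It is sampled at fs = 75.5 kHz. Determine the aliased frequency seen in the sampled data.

37.65 kHz

113.15 kHz mod fs = 37.65 kHz.
37.65 kHz ≤ fs/2 = 37.75 kHz, appears at 37.65 kHz.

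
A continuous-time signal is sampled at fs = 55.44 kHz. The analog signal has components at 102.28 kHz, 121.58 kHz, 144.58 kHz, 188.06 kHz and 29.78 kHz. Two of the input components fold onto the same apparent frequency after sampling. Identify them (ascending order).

fs/2 = 27.72 kHz.
102.28 kHz mod fs = 46.84 kHz.
46.84 kHz > fs/2 = 27.72 kHz, folds to fs − 46.84 kHz = 8.6 kHz.
121.58 kHz mod fs = 10.7 kHz.
10.7 kHz ≤ fs/2 = 27.72 kHz, appears at 10.7 kHz.
144.58 kHz mod fs = 33.7 kHz.
33.7 kHz > fs/2 = 27.72 kHz, folds to fs − 33.7 kHz = 21.74 kHz.
188.06 kHz mod fs = 21.74 kHz.
21.74 kHz ≤ fs/2 = 27.72 kHz, appears at 21.74 kHz.
29.78 kHz > fs/2 = 27.72 kHz, folds to fs − 29.78 kHz = 25.66 kHz.
144.58 kHz and 188.06 kHz both map to 21.74 kHz.

144.58 kHz, 188.06 kHz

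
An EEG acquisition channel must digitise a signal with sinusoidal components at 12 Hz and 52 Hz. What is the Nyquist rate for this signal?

Highest-frequency component: 52 Hz.
Nyquist rate = 2 × 52 Hz = 104 Hz.

104 Hz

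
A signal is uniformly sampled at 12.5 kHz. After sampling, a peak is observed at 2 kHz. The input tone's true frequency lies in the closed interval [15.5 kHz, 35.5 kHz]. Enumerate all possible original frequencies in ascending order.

23 kHz, 27 kHz, 35.5 kHz

Frequencies that alias to 2 kHz are k·fs ± 2 kHz for integer k ≥ 0.
k=0: 2 kHz.
k=1: 10.5 kHz, 14.5 kHz.
k=2: 23 kHz, 27 kHz.
k=3: 35.5 kHz, 39.5 kHz.
k=4: 48 kHz, 52 kHz.
Within [15.5 kHz, 35.5 kHz]: 23 kHz, 27 kHz, 35.5 kHz.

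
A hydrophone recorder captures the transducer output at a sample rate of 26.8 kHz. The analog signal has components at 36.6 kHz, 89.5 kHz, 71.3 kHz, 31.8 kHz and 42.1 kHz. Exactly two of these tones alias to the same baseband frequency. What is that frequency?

fs/2 = 13.4 kHz.
36.6 kHz mod fs = 9.8 kHz.
9.8 kHz ≤ fs/2 = 13.4 kHz, appears at 9.8 kHz.
89.5 kHz mod fs = 9.1 kHz.
9.1 kHz ≤ fs/2 = 13.4 kHz, appears at 9.1 kHz.
71.3 kHz mod fs = 17.7 kHz.
17.7 kHz > fs/2 = 13.4 kHz, folds to fs − 17.7 kHz = 9.1 kHz.
31.8 kHz mod fs = 5 kHz.
5 kHz ≤ fs/2 = 13.4 kHz, appears at 5 kHz.
42.1 kHz mod fs = 15.3 kHz.
15.3 kHz > fs/2 = 13.4 kHz, folds to fs − 15.3 kHz = 11.5 kHz.
71.3 kHz and 89.5 kHz both map to 9.1 kHz.

9.1 kHz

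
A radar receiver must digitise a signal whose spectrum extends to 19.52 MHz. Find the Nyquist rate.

39.04 MHz

Nyquist rate = 2 × 19.52 MHz = 39.04 MHz.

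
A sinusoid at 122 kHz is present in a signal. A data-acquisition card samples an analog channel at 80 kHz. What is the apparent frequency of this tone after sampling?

38 kHz

122 kHz mod fs = 42 kHz.
42 kHz > fs/2 = 40 kHz, folds to fs − 42 kHz = 38 kHz.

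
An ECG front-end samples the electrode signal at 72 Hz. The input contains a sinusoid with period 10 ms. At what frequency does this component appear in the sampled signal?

28 Hz

T = 10 ms → f = 1/T = 100 Hz.
100 Hz mod fs = 28 Hz.
28 Hz ≤ fs/2 = 36 Hz, appears at 28 Hz.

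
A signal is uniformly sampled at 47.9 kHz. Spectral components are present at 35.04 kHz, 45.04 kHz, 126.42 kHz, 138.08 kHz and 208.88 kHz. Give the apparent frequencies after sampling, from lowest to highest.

fs/2 = 23.95 kHz.
35.04 kHz > fs/2 = 23.95 kHz, folds to fs − 35.04 kHz = 12.86 kHz.
45.04 kHz > fs/2 = 23.95 kHz, folds to fs − 45.04 kHz = 2.86 kHz.
126.42 kHz mod fs = 30.62 kHz.
30.62 kHz > fs/2 = 23.95 kHz, folds to fs − 30.62 kHz = 17.28 kHz.
138.08 kHz mod fs = 42.28 kHz.
42.28 kHz > fs/2 = 23.95 kHz, folds to fs − 42.28 kHz = 5.62 kHz.
208.88 kHz mod fs = 17.28 kHz.
17.28 kHz ≤ fs/2 = 23.95 kHz, appears at 17.28 kHz.
Distinct values: {2.86 kHz, 5.62 kHz, 12.86 kHz, 17.28 kHz}.

2.86 kHz, 5.62 kHz, 12.86 kHz, 17.28 kHz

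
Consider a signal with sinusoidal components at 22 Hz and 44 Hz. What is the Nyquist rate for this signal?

88 Hz

Highest-frequency component: 44 Hz.
Nyquist rate = 2 × 44 Hz = 88 Hz.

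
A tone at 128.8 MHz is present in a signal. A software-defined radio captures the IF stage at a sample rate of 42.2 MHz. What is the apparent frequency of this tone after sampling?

128.8 MHz mod fs = 2.2 MHz.
2.2 MHz ≤ fs/2 = 21.1 MHz, appears at 2.2 MHz.

2.2 MHz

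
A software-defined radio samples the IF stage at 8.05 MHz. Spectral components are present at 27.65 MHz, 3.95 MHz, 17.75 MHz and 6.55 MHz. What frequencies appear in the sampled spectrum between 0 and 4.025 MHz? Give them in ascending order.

1.5 MHz, 1.65 MHz, 3.5 MHz, 3.95 MHz

fs/2 = 4.025 MHz.
27.65 MHz mod fs = 3.5 MHz.
3.5 MHz ≤ fs/2 = 4.025 MHz, appears at 3.5 MHz.
3.95 MHz ≤ fs/2 = 4.025 MHz, passes unchanged.
17.75 MHz mod fs = 1.65 MHz.
1.65 MHz ≤ fs/2 = 4.025 MHz, appears at 1.65 MHz.
6.55 MHz > fs/2 = 4.025 MHz, folds to fs − 6.55 MHz = 1.5 MHz.
Distinct values: {1.5 MHz, 1.65 MHz, 3.5 MHz, 3.95 MHz}.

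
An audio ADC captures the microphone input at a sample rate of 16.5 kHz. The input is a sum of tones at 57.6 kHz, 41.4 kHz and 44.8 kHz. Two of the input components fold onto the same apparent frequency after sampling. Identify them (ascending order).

fs/2 = 8.25 kHz.
57.6 kHz mod fs = 8.1 kHz.
8.1 kHz ≤ fs/2 = 8.25 kHz, appears at 8.1 kHz.
41.4 kHz mod fs = 8.4 kHz.
8.4 kHz > fs/2 = 8.25 kHz, folds to fs − 8.4 kHz = 8.1 kHz.
44.8 kHz mod fs = 11.8 kHz.
11.8 kHz > fs/2 = 8.25 kHz, folds to fs − 11.8 kHz = 4.7 kHz.
41.4 kHz and 57.6 kHz both map to 8.1 kHz.

41.4 kHz, 57.6 kHz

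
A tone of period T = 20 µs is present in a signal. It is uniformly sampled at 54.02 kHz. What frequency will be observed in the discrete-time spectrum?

4.02 kHz

T = 20 µs → f = 1/T = 50 kHz.
50 kHz > fs/2 = 27.01 kHz, folds to fs − 50 kHz = 4.02 kHz.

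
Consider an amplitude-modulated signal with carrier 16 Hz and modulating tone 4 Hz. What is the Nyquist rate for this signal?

40 Hz

AM sidebands sit at fc ± fm = 12 Hz and 20 Hz.
Highest-frequency component: 20 Hz.
Nyquist rate = 2 × 20 Hz = 40 Hz.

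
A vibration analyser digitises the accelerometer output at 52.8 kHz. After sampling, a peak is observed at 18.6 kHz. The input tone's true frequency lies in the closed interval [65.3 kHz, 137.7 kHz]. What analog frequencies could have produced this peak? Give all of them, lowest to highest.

Frequencies that alias to 18.6 kHz are k·fs ± 18.6 kHz for integer k ≥ 0.
k=0: 18.6 kHz.
k=1: 34.2 kHz, 71.4 kHz.
k=2: 87 kHz, 124.2 kHz.
k=3: 139.8 kHz, 177 kHz.
Within [65.3 kHz, 137.7 kHz]: 71.4 kHz, 87 kHz, 124.2 kHz.

71.4 kHz, 87 kHz, 124.2 kHz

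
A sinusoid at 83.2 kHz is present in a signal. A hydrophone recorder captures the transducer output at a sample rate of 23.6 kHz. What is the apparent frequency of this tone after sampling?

11.2 kHz

83.2 kHz mod fs = 12.4 kHz.
12.4 kHz > fs/2 = 11.8 kHz, folds to fs − 12.4 kHz = 11.2 kHz.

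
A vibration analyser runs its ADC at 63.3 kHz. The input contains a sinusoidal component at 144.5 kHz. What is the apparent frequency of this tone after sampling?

144.5 kHz mod fs = 17.9 kHz.
17.9 kHz ≤ fs/2 = 31.65 kHz, appears at 17.9 kHz.

17.9 kHz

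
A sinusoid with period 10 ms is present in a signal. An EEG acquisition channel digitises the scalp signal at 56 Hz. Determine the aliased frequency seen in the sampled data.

T = 10 ms → f = 1/T = 100 Hz.
100 Hz mod fs = 44 Hz.
44 Hz > fs/2 = 28 Hz, folds to fs − 44 Hz = 12 Hz.

12 Hz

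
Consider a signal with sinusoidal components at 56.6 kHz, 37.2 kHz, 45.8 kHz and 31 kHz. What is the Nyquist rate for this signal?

113.2 kHz

Highest-frequency component: 56.6 kHz.
Nyquist rate = 2 × 56.6 kHz = 113.2 kHz.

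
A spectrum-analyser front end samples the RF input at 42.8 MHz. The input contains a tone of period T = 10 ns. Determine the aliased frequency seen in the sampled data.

14.4 MHz

T = 10 ns → f = 1/T = 100 MHz.
100 MHz mod fs = 14.4 MHz.
14.4 MHz ≤ fs/2 = 21.4 MHz, appears at 14.4 MHz.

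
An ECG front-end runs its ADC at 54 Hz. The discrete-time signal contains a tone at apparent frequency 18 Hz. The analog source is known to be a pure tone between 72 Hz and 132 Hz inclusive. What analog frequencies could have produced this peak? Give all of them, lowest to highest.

72 Hz, 90 Hz, 126 Hz

Frequencies that alias to 18 Hz are k·fs ± 18 Hz for integer k ≥ 0.
k=0: 18 Hz.
k=1: 36 Hz, 72 Hz.
k=2: 90 Hz, 126 Hz.
k=3: 144 Hz, 180 Hz.
Within [72 Hz, 132 Hz]: 72 Hz, 90 Hz, 126 Hz.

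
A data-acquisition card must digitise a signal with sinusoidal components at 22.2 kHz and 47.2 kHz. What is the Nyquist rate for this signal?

94.4 kHz

Highest-frequency component: 47.2 kHz.
Nyquist rate = 2 × 47.2 kHz = 94.4 kHz.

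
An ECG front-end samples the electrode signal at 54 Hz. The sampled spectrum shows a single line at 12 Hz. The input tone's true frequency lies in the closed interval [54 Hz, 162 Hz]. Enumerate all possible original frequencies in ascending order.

66 Hz, 96 Hz, 120 Hz, 150 Hz

Frequencies that alias to 12 Hz are k·fs ± 12 Hz for integer k ≥ 0.
k=0: 12 Hz.
k=1: 42 Hz, 66 Hz.
k=2: 96 Hz, 120 Hz.
k=3: 150 Hz, 174 Hz.
k=4: 204 Hz, 228 Hz.
Within [54 Hz, 162 Hz]: 66 Hz, 96 Hz, 120 Hz, 150 Hz.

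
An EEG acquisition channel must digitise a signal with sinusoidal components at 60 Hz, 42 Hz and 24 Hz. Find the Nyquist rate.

120 Hz

Highest-frequency component: 60 Hz.
Nyquist rate = 2 × 60 Hz = 120 Hz.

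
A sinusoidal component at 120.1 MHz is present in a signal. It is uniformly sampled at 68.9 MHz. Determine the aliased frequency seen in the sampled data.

17.7 MHz

120.1 MHz mod fs = 51.2 MHz.
51.2 MHz > fs/2 = 34.45 MHz, folds to fs − 51.2 MHz = 17.7 MHz.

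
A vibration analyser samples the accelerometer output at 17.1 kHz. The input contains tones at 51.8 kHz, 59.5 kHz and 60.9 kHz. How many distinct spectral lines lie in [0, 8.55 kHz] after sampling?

3

fs/2 = 8.55 kHz.
51.8 kHz mod fs = 0.5 kHz.
0.5 kHz ≤ fs/2 = 8.55 kHz, appears at 0.5 kHz.
59.5 kHz mod fs = 8.2 kHz.
8.2 kHz ≤ fs/2 = 8.55 kHz, appears at 8.2 kHz.
60.9 kHz mod fs = 9.6 kHz.
9.6 kHz > fs/2 = 8.55 kHz, folds to fs − 9.6 kHz = 7.5 kHz.
Distinct values: {0.5 kHz, 7.5 kHz, 8.2 kHz} → 3.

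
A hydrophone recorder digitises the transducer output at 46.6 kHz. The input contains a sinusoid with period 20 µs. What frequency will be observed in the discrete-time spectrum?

T = 20 µs → f = 1/T = 50 kHz.
50 kHz mod fs = 3.4 kHz.
3.4 kHz ≤ fs/2 = 23.3 kHz, appears at 3.4 kHz.

3.4 kHz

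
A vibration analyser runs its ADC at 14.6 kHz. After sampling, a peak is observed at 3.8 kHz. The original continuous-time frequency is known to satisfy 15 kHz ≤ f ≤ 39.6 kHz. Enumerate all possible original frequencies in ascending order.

Frequencies that alias to 3.8 kHz are k·fs ± 3.8 kHz for integer k ≥ 0.
k=0: 3.8 kHz.
k=1: 10.8 kHz, 18.4 kHz.
k=2: 25.4 kHz, 33 kHz.
k=3: 40 kHz, 47.6 kHz.
Within [15 kHz, 39.6 kHz]: 18.4 kHz, 25.4 kHz, 33 kHz.

18.4 kHz, 25.4 kHz, 33 kHz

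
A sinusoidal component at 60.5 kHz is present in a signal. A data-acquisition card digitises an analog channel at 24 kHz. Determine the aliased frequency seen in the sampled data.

60.5 kHz mod fs = 12.5 kHz.
12.5 kHz > fs/2 = 12 kHz, folds to fs − 12.5 kHz = 11.5 kHz.

11.5 kHz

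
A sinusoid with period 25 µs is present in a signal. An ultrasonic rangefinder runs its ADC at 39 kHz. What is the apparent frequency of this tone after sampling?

T = 25 µs → f = 1/T = 40 kHz.
40 kHz mod fs = 1 kHz.
1 kHz ≤ fs/2 = 19.5 kHz, appears at 1 kHz.

1 kHz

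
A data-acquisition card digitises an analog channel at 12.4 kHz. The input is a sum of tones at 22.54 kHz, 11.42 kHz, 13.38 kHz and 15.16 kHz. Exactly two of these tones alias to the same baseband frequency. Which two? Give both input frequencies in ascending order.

11.42 kHz, 13.38 kHz

fs/2 = 6.2 kHz.
22.54 kHz mod fs = 10.14 kHz.
10.14 kHz > fs/2 = 6.2 kHz, folds to fs − 10.14 kHz = 2.26 kHz.
11.42 kHz > fs/2 = 6.2 kHz, folds to fs − 11.42 kHz = 0.98 kHz.
13.38 kHz mod fs = 0.98 kHz.
0.98 kHz ≤ fs/2 = 6.2 kHz, appears at 0.98 kHz.
15.16 kHz mod fs = 2.76 kHz.
2.76 kHz ≤ fs/2 = 6.2 kHz, appears at 2.76 kHz.
11.42 kHz and 13.38 kHz both map to 0.98 kHz.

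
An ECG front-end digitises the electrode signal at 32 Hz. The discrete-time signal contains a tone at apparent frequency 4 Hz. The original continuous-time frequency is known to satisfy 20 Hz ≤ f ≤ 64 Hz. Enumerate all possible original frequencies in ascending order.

Frequencies that alias to 4 Hz are k·fs ± 4 Hz for integer k ≥ 0.
k=0: 4 Hz.
k=1: 28 Hz, 36 Hz.
k=2: 60 Hz, 68 Hz.
k=3: 92 Hz, 100 Hz.
Within [20 Hz, 64 Hz]: 28 Hz, 36 Hz, 60 Hz.

28 Hz, 36 Hz, 60 Hz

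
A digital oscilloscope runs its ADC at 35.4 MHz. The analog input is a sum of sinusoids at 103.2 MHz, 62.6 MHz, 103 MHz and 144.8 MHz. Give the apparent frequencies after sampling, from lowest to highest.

3 MHz, 3.2 MHz, 8.2 MHz

fs/2 = 17.7 MHz.
103.2 MHz mod fs = 32.4 MHz.
32.4 MHz > fs/2 = 17.7 MHz, folds to fs − 32.4 MHz = 3 MHz.
62.6 MHz mod fs = 27.2 MHz.
27.2 MHz > fs/2 = 17.7 MHz, folds to fs − 27.2 MHz = 8.2 MHz.
103 MHz mod fs = 32.2 MHz.
32.2 MHz > fs/2 = 17.7 MHz, folds to fs − 32.2 MHz = 3.2 MHz.
144.8 MHz mod fs = 3.2 MHz.
3.2 MHz ≤ fs/2 = 17.7 MHz, appears at 3.2 MHz.
Distinct values: {3 MHz, 3.2 MHz, 8.2 MHz}.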